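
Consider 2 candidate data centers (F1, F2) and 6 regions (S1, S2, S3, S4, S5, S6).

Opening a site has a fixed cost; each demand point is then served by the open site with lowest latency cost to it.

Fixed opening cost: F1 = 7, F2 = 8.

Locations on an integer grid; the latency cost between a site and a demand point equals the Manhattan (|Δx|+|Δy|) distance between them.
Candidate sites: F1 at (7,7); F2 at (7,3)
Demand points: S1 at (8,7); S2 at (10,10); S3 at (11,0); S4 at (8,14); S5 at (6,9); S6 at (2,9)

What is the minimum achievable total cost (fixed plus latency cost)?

Open {F1}: assign each demand point to its cheapest open site.
  S1→F1 1, S2→F1 6, S3→F1 11, S4→F1 8, S5→F1 3, S6→F1 7
  latency cost 36, fixed 7 → total 43.
Compare {F1, F2}: latency cost 32 + fixed 15 = 47.
Compare {F2}: latency cost 52 + fixed 8 = 60.

43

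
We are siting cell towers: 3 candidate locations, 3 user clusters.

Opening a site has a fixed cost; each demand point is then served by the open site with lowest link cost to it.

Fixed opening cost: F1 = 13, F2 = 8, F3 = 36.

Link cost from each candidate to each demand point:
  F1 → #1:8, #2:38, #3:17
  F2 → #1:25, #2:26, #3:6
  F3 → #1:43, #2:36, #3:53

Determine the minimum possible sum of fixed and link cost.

61

Open {F1, F2}: assign each demand point to its cheapest open site.
  #1→F1 8, #2→F2 26, #3→F2 6
  link cost 40, fixed 21 → total 61.
Compare {F2}: link cost 57 + fixed 8 = 65.
Compare {F1}: link cost 63 + fixed 13 = 76.
Compare {F1, F2, F3}: link cost 40 + fixed 57 = 97.
All other subsets cost ≥ 65. Minimum total cost: 61.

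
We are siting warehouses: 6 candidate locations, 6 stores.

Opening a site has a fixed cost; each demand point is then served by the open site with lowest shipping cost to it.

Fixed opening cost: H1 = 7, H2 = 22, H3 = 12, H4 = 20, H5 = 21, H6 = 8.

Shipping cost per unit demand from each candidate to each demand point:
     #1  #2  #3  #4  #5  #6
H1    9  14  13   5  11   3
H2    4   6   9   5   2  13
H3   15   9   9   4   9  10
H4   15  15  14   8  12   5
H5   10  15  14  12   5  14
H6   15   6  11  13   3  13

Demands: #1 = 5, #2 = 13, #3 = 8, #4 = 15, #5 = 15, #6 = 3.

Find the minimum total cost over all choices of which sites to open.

Open {H1, H2, H3}: assign each demand point to its cheapest open site.
  #1→H2 5×4=20, #2→H2 13×6=78, #3→H2 8×9=72, #4→H3 15×4=60, #5→H2 15×2=30, #6→H1 3×3=9
  shipping cost 269, fixed 41 → total 310.
Compare {H1, H2}: shipping cost 284 + fixed 29 = 313.
Compare {H1, H2, H3, H6}: shipping cost 269 + fixed 49 = 318.
Compare {H1, H2, H6}: shipping cost 284 + fixed 37 = 321.
All other subsets cost ≥ 313. Minimum total cost: 310.

310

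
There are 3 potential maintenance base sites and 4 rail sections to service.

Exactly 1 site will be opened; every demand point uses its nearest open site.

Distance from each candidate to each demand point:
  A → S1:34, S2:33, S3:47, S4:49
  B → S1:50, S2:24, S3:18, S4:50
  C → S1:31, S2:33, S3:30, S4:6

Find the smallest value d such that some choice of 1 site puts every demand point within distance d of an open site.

Open {C}.
  Farthest demand point is S2 at distance 33 (to C); all others are ≤ 33.
With {A} the worst case is 49.
With {B} the worst case is 50.
No size-1 selection achieves below 33.

33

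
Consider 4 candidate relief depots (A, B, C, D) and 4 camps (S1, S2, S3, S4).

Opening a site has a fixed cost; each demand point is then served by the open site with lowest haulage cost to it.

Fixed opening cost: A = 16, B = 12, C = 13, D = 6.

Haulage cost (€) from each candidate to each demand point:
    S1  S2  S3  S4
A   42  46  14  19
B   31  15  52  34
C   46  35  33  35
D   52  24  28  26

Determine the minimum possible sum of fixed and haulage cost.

Open {A, B}: assign each demand point to its cheapest open site.
  S1→B 31, S2→B 15, S3→A 14, S4→A 19
  haulage cost 79, fixed 28 → total 107.
Compare {A, B, D}: haulage cost 79 + fixed 34 = 113.
Compare {B, D}: haulage cost 100 + fixed 18 = 118.
Compare {A, B, C}: haulage cost 79 + fixed 41 = 120.
All other subsets cost ≥ 113. Minimum total cost: 107.

107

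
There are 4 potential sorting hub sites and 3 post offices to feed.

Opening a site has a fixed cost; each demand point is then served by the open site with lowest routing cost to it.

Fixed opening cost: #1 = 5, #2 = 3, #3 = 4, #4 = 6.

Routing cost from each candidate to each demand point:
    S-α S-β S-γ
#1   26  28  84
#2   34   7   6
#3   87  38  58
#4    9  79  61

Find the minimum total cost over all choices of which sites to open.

Open {#2, #4}: assign each demand point to its cheapest open site.
  S-α→#4 9, S-β→#2 7, S-γ→#2 6
  routing cost 22, fixed 9 → total 31.
Compare {#2, #3, #4}: routing cost 22 + fixed 13 = 35.
Compare {#1, #2, #4}: routing cost 22 + fixed 14 = 36.
Compare {#1, #2, #3, #4}: routing cost 22 + fixed 18 = 40.
All other subsets cost ≥ 35. Minimum total cost: 31.

31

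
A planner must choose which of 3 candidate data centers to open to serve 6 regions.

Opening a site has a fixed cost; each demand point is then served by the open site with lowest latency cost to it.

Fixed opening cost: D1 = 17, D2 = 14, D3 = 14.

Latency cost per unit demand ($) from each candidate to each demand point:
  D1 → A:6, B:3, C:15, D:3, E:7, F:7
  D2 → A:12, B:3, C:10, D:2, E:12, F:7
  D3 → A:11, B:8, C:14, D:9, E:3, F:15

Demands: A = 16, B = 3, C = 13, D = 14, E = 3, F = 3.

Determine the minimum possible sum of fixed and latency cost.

Open {D1, D2}: assign each demand point to its cheapest open site.
  A→D1 16×6=96, B→D1 3×3=9, C→D2 13×10=130, D→D2 14×2=28, E→D1 3×7=21, F→D1 3×7=21
  latency cost 305, fixed 31 → total 336.
Compare {D1, D2, D3}: latency cost 293 + fixed 45 = 338.
Compare {D1, D3}: latency cost 359 + fixed 31 = 390.
Compare {D1}: latency cost 384 + fixed 17 = 401.
All other subsets cost ≥ 338. Minimum total cost: 336.

336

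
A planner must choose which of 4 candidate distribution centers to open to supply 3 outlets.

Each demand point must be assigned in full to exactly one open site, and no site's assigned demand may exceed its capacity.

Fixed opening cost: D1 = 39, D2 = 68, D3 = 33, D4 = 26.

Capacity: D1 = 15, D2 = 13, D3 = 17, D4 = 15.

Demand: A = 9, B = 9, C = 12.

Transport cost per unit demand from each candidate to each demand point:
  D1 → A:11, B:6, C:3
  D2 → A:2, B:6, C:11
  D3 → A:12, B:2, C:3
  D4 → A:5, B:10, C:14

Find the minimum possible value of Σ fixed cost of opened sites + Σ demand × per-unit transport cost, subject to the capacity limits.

Open {D1, D3, D4}; cheapest assignment that respects the capacities:
  D1 (cap 15, load 12): C — cost 12×3 = 36
  D3 (cap 17, load 9): B — cost 9×2 = 18
  D4 (cap 15, load 9): A — cost 9×5 = 45
  Shipping 99, fixed 98 → total 197.
  Any other capacity-feasible assignment to {D1, D3, D4} ships for at least 99.
Compare {D1, D2, D3}: its best feasible assignment gives total 212.
Compare {D1, D2, D3, D4}: its best feasible assignment gives total 238.
Every other set of open sites that can feasibly serve all demand totals ≥ 212 even under its best assignment. Minimum: 197.

197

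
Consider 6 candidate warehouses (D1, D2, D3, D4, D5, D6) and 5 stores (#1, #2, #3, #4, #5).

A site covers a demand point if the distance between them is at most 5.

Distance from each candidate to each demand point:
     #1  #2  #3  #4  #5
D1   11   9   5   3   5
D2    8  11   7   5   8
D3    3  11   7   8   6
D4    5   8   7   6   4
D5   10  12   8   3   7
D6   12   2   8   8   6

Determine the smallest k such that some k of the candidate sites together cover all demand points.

Coverage sets (demand points within 5 of each site):
  D1: {#3, #4, #5}
  D2: {#4}
  D3: {#1}
  D4: {#1, #5}
  D5: {#4}
  D6: {#2}
No 2 sites suffice: every size-2 union leaves at least one demand point uncovered.
But {D1, D3, D6} covers everything, so the minimum is 3.

3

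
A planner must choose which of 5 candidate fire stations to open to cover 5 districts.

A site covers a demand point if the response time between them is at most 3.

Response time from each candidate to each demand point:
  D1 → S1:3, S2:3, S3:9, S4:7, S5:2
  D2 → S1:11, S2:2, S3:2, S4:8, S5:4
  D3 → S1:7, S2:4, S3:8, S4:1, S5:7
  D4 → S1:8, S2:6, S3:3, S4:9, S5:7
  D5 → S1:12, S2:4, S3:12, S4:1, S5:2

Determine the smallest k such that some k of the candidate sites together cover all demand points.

Coverage sets (demand points within 3 of each site):
  D1: {S1, S2, S5}
  D2: {S2, S3}
  D3: {S4}
  D4: {S3}
  D5: {S4, S5}
No 2 sites suffice: every size-2 union leaves at least one demand point uncovered.
But {D1, D2, D3} covers everything, so the minimum is 3.

3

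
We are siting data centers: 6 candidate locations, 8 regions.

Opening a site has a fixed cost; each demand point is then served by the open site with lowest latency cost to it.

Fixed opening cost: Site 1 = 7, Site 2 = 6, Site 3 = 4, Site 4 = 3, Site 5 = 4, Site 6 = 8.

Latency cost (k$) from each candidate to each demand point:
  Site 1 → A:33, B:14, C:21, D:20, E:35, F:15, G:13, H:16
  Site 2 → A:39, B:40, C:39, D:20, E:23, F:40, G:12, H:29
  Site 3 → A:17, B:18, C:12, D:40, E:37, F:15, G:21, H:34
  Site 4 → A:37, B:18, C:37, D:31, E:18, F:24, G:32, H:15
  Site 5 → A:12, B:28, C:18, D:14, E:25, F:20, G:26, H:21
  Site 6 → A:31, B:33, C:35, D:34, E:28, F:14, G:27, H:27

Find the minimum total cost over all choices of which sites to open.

131

Open {Site 1, Site 3, Site 4, Site 5}: assign each demand point to its cheapest open site.
  A→Site 5 12, B→Site 1 14, C→Site 3 12, D→Site 5 14, E→Site 4 18, F→Site 1 15, G→Site 1 13, H→Site 4 15
  latency cost 113, fixed 18 → total 131.
Compare {Site 1, Site 4, Site 5}: latency cost 119 + fixed 14 = 133.
Compare {Site 2, Site 3, Site 4, Site 5}: latency cost 116 + fixed 17 = 133.
Compare {Site 1, Site 3, Site 5}: latency cost 121 + fixed 15 = 136.
All other subsets cost ≥ 133. Minimum total cost: 131.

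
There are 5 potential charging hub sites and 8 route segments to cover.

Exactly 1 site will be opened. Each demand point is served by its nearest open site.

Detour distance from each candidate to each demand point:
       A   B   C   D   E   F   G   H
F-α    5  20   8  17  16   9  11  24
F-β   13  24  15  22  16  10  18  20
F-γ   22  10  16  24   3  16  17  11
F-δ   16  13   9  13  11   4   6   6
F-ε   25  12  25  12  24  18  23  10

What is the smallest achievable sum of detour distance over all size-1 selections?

78

Open {F-δ}.
  A→F-δ 16, B→F-δ 13, C→F-δ 9, D→F-δ 13, E→F-δ 11, F→F-δ 4, G→F-δ 6, H→F-δ 6  ⇒ total 78.
Compare {F-α}: total 110.
Compare {F-γ}: total 119.
No size-1 selection does better; minimum is 78.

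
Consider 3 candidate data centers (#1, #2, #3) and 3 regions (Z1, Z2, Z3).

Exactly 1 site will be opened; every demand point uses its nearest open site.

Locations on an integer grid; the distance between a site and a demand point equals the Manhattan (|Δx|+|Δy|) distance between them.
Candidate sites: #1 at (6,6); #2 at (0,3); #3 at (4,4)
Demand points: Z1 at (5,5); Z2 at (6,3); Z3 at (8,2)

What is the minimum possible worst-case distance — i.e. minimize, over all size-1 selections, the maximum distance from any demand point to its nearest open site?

6

Open {#1}.
  Farthest demand point is Z3 at distance 6 (to #1); all others are ≤ 6.
With {#3} the worst case is 6.
With {#2} the worst case is 9.
No size-1 selection achieves below 6.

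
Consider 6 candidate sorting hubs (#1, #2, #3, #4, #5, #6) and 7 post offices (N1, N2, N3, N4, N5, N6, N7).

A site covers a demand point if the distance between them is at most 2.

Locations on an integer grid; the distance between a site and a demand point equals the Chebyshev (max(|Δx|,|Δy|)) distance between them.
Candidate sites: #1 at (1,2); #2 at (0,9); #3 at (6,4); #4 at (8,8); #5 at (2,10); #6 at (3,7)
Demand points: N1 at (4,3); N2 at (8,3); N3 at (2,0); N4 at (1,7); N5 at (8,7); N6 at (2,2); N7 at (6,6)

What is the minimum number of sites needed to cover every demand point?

Coverage sets (demand points within 2 of each site):
  #1: {N3, N6}
  #2: {N4}
  #3: {N1, N2, N7}
  #4: {N5, N7}
  #5: {}
  #6: {N4}
No 3 sites suffice: every size-3 union leaves at least one demand point uncovered.
But {#1, #2, #3, #4} covers everything, so the minimum is 4.

4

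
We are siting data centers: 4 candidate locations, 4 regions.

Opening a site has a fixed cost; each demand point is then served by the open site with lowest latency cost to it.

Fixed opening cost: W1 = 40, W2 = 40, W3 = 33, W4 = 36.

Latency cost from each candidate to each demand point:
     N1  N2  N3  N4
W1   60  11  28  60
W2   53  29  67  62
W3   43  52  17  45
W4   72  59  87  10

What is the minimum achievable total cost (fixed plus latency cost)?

Open {W1, W4}: assign each demand point to its cheapest open site.
  N1→W1 60, N2→W1 11, N3→W1 28, N4→W4 10
  latency cost 109, fixed 76 → total 185.
Compare {W1, W3}: latency cost 116 + fixed 73 = 189.
Compare {W3}: latency cost 157 + fixed 33 = 190.
Compare {W1, W3, W4}: latency cost 81 + fixed 109 = 190.
All other subsets cost ≥ 189. Minimum total cost: 185.

185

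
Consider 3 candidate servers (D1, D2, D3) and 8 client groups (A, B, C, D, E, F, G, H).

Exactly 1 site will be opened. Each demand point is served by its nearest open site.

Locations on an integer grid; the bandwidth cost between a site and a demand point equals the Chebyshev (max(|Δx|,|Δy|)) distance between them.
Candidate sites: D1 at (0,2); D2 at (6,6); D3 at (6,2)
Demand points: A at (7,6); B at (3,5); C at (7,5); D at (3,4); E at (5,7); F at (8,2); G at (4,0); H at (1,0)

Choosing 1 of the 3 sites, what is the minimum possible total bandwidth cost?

25

Open {D2}.
  A→D2 1, B→D2 3, C→D2 1, D→D2 3, E→D2 1, F→D2 4, G→D2 6, H→D2 6  ⇒ total 25.
Compare {D3}: total 27.
Compare {D1}: total 39.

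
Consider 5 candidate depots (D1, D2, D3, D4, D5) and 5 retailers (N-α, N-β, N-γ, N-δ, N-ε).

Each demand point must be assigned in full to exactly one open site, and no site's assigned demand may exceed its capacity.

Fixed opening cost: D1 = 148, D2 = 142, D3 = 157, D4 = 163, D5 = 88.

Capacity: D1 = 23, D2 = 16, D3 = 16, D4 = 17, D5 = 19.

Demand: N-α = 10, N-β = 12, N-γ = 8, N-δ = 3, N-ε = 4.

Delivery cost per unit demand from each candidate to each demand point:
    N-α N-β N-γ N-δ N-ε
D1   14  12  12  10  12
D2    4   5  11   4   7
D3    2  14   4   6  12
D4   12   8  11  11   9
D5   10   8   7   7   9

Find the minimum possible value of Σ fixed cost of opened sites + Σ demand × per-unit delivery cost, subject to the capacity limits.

Open {D2, D3, D5}; cheapest assignment that respects the capacities:
  D2 (cap 16, load 16): N-β, N-ε — cost 12×5 + 4×7 = 88
  D3 (cap 16, load 13): N-α, N-δ — cost 10×2 + 3×6 = 38
  D5 (cap 19, load 8): N-γ — cost 8×7 = 56
  Shipping 182, fixed 387 → total 569.
  Any other capacity-feasible assignment to {D2, D3, D5} ships for at least 182.
Compare {D1, D5}: its best feasible assignment gives total 614.
Compare {D1, D2}: its best feasible assignment gives total 628.
Every other set of open sites that can feasibly serve all demand totals ≥ 614 even under its best assignment. Minimum: 569.

569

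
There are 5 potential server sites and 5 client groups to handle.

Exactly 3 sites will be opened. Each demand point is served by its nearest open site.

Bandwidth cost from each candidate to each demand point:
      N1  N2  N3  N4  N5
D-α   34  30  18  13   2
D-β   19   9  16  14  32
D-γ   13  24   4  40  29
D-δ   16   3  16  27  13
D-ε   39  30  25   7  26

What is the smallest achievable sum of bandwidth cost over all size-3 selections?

Open {D-α, D-γ, D-δ}.
  N1→D-γ 13, N2→D-δ 3, N3→D-γ 4, N4→D-α 13, N5→D-α 2  ⇒ total 35.
Compare {D-γ, D-δ, D-ε}: total 40.
Compare {D-α, D-β, D-γ}: total 41.
No size-3 selection does better; minimum is 35.

35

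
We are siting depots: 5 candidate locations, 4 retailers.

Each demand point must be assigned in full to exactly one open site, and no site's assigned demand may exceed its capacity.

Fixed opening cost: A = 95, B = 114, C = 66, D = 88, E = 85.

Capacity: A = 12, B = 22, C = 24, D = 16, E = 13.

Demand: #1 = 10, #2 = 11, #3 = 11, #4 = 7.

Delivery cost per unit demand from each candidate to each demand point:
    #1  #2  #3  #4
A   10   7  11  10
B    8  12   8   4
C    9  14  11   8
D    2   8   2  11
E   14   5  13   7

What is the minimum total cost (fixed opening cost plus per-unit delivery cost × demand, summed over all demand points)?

Open {C, D, E}; cheapest assignment that respects the capacities:
  C (cap 24, load 17): #1, #4 — cost 10×9 + 7×8 = 146
  D (cap 16, load 11): #3 — cost 11×2 = 22
  E (cap 13, load 11): #2 — cost 11×5 = 55
  Shipping 223, fixed 239 → total 462.
  Any other capacity-feasible assignment to {C, D, E} ships for at least 223.
Compare {B, D, E}: its best feasible assignment gives total 472.
Compare {A, C, D}: its best feasible assignment gives total 494.
Every other set of open sites that can feasibly serve all demand totals ≥ 472 even under its best assignment. Minimum: 462.

462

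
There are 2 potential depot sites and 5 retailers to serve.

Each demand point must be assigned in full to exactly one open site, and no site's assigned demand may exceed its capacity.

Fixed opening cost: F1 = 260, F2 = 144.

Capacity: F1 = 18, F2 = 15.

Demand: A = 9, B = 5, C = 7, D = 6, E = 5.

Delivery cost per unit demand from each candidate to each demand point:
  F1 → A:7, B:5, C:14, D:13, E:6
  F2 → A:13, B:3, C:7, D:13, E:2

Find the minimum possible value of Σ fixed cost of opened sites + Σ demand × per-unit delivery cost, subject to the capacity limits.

Open {F1, F2}; cheapest assignment that respects the capacities:
  F1 (cap 18, load 18): B, C, D — cost 5×5 + 7×14 + 6×13 = 201
  F2 (cap 15, load 14): A, E — cost 9×13 + 5×2 = 127
  Shipping 328, fixed 404 → total 732.
  Any other capacity-feasible assignment to {F1, F2} ships for at least 328.
Total demand is 32 and no other set of sites has combined capacity ≥ 32, so {F1, F2} is the only feasible choice of open sites. Minimum: 732.

732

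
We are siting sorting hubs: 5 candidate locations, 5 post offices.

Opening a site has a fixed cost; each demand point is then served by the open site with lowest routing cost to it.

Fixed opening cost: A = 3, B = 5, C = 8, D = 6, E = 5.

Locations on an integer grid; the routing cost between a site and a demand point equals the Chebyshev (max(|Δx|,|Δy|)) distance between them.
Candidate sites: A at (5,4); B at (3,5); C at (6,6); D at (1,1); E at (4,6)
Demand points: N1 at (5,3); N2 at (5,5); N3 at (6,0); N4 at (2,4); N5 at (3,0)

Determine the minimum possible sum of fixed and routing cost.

16

Open {A}: assign each demand point to its cheapest open site.
  N1→A 1, N2→A 1, N3→A 4, N4→A 3, N5→A 4
  routing cost 13, fixed 3 → total 16.
Compare {A, B}: routing cost 11 + fixed 8 = 19.
Compare {B}: routing cost 15 + fixed 5 = 20.
Compare {A, D}: routing cost 11 + fixed 9 = 20.
All other subsets cost ≥ 19. Minimum total cost: 16.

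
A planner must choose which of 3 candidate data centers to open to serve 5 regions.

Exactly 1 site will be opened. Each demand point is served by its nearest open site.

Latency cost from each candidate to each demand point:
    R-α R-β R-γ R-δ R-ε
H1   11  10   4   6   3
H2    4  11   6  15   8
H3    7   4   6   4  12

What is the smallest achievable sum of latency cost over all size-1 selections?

Open {H3}.
  R-α→H3 7, R-β→H3 4, R-γ→H3 6, R-δ→H3 4, R-ε→H3 12  ⇒ total 33.
Compare {H1}: total 34.
Compare {H2}: total 44.

33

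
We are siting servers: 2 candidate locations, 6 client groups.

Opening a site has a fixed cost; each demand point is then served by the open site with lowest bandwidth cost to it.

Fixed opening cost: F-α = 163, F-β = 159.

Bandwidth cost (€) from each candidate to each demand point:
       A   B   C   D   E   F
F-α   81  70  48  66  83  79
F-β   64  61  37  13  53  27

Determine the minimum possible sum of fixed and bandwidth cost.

414

Open {F-β}: assign each demand point to its cheapest open site.
  A→F-β 64, B→F-β 61, C→F-β 37, D→F-β 13, E→F-β 53, F→F-β 27
  bandwidth cost 255, fixed 159 → total 414.
Compare {F-α, F-β}: bandwidth cost 255 + fixed 322 = 577.
Compare {F-α}: bandwidth cost 427 + fixed 163 = 590.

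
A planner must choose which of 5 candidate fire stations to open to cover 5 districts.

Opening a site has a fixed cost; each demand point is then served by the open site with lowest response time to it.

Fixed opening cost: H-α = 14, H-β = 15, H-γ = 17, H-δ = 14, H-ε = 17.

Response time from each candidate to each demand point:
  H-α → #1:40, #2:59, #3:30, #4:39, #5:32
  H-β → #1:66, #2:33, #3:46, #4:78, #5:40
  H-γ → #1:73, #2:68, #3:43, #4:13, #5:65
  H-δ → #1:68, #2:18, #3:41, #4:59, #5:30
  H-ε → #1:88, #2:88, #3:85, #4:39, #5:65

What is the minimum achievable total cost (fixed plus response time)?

Open {H-α, H-γ, H-δ}: assign each demand point to its cheapest open site.
  #1→H-α 40, #2→H-δ 18, #3→H-α 30, #4→H-γ 13, #5→H-δ 30
  response time 131, fixed 45 → total 176.
Compare {H-α, H-δ}: response time 157 + fixed 28 = 185.
Compare {H-α, H-β, H-γ, H-δ}: response time 131 + fixed 60 = 191.
Compare {H-α, H-γ, H-δ, H-ε}: response time 131 + fixed 62 = 193.
All other subsets cost ≥ 185. Minimum total cost: 176.

176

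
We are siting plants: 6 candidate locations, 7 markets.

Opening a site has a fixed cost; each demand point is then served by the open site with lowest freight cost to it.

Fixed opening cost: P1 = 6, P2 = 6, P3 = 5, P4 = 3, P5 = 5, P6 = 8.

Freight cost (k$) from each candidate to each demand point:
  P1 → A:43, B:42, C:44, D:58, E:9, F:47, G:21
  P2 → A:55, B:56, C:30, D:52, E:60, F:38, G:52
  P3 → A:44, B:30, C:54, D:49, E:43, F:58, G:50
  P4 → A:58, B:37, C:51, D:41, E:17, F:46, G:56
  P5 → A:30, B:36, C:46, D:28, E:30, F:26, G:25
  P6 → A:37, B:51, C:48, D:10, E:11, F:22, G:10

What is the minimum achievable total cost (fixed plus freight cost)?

167

Open {P2, P3, P5, P6}: assign each demand point to its cheapest open site.
  A→P5 30, B→P3 30, C→P2 30, D→P6 10, E→P6 11, F→P6 22, G→P6 10
  freight cost 143, fixed 24 → total 167.
Compare {P2, P5, P6}: freight cost 149 + fixed 19 = 168.
Compare {P2, P3, P6}: freight cost 150 + fixed 19 = 169.
Compare {P2, P3, P4, P5, P6}: freight cost 143 + fixed 27 = 170.
All other subsets cost ≥ 168. Minimum total cost: 167.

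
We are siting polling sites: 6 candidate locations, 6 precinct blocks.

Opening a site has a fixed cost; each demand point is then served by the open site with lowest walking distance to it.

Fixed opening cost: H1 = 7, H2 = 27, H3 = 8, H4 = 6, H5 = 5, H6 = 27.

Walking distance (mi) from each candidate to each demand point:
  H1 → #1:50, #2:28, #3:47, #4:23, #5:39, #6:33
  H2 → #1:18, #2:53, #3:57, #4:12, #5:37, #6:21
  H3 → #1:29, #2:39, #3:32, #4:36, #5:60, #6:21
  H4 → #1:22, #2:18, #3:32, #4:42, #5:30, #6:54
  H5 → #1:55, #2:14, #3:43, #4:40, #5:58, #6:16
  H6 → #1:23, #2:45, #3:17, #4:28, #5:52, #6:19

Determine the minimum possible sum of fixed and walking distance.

Open {H1, H4, H5}: assign each demand point to its cheapest open site.
  #1→H4 22, #2→H5 14, #3→H4 32, #4→H1 23, #5→H4 30, #6→H5 16
  walking distance 137, fixed 18 → total 155.
Compare {H2, H4, H5}: walking distance 122 + fixed 38 = 160.
Compare {H1, H3, H4, H5}: walking distance 137 + fixed 26 = 163.
Compare {H2, H4}: walking distance 131 + fixed 33 = 164.
All other subsets cost ≥ 160. Minimum total cost: 155.

155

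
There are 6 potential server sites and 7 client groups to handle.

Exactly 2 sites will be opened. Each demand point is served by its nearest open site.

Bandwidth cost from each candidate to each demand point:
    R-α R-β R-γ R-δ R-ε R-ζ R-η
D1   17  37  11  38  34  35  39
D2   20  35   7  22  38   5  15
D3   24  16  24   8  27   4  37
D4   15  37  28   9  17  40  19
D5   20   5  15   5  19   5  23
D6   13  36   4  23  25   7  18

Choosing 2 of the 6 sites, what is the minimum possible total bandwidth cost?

Open {D5, D6}.
  R-α→D6 13, R-β→D5 5, R-γ→D6 4, R-δ→D5 5, R-ε→D5 19, R-ζ→D5 5, R-η→D6 18  ⇒ total 69.
Compare {D2, D5}: total 76.
Compare {D4, D5}: total 81.
No size-2 selection does better; minimum is 69.

69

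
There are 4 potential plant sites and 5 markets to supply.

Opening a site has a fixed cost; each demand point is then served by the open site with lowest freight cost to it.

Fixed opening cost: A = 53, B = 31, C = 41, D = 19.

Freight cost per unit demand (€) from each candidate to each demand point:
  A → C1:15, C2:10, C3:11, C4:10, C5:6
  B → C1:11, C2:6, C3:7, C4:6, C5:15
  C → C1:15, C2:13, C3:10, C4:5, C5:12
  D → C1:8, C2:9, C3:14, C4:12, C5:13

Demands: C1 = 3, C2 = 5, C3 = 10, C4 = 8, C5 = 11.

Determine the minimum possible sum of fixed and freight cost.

331

Open {A, B}: assign each demand point to its cheapest open site.
  C1→B 3×11=33, C2→B 5×6=30, C3→B 10×7=70, C4→B 8×6=48, C5→A 11×6=66
  freight cost 247, fixed 84 → total 331.
Compare {A, B, D}: freight cost 238 + fixed 103 = 341.
Compare {A, B, C}: freight cost 239 + fixed 125 = 364.
Compare {B, D}: freight cost 315 + fixed 50 = 365.
All other subsets cost ≥ 341. Minimum total cost: 331.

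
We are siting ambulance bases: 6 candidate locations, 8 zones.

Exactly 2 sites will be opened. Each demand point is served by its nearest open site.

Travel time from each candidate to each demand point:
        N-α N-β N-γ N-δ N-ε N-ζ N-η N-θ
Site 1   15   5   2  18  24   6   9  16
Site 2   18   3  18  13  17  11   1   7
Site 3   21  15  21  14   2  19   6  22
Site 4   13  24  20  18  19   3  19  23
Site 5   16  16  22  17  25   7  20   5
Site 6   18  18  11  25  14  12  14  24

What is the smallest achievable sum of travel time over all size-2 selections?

64

Open {Site 1, Site 2}.
  N-α→Site 1 15, N-β→Site 2 3, N-γ→Site 1 2, N-δ→Site 2 13, N-ε→Site 2 17, N-ζ→Site 1 6, N-η→Site 2 1, N-θ→Site 2 7  ⇒ total 64.
Compare {Site 1, Site 3}: total 66.
Compare {Site 2, Site 3}: total 73.
No size-2 selection does better; minimum is 64.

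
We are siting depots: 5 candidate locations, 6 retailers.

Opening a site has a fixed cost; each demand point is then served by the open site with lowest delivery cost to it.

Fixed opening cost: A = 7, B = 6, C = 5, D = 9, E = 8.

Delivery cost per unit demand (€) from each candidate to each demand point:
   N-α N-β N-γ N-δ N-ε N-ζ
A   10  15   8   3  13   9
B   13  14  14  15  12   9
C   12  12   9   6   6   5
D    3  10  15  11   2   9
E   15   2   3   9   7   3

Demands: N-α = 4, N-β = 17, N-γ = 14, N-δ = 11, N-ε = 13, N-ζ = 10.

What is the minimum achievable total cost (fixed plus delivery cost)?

Open {A, D, E}: assign each demand point to its cheapest open site.
  N-α→D 4×3=12, N-β→E 17×2=34, N-γ→E 14×3=42, N-δ→A 11×3=33, N-ε→D 13×2=26, N-ζ→E 10×3=30
  delivery cost 177, fixed 24 → total 201.
Compare {A, C, D, E}: delivery cost 177 + fixed 29 = 206.
Compare {A, B, D, E}: delivery cost 177 + fixed 30 = 207.
Compare {A, B, C, D, E}: delivery cost 177 + fixed 35 = 212.
All other subsets cost ≥ 206. Minimum total cost: 201.

201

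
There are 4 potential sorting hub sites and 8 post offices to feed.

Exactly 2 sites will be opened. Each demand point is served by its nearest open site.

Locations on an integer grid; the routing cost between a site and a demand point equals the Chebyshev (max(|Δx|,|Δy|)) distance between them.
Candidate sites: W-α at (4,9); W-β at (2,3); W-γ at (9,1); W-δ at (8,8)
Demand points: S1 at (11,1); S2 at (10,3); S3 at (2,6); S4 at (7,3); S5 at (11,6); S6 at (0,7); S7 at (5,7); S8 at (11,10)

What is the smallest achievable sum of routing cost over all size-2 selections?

27

Open {W-α, W-γ}.
  S1→W-γ 2, S2→W-γ 2, S3→W-α 3, S4→W-γ 2, S5→W-γ 5, S6→W-α 4, S7→W-α 2, S8→W-α 7  ⇒ total 27.
Compare {W-γ, W-δ}: total 29.
Compare {W-β, W-γ}: total 31.
No size-2 selection does better; minimum is 27.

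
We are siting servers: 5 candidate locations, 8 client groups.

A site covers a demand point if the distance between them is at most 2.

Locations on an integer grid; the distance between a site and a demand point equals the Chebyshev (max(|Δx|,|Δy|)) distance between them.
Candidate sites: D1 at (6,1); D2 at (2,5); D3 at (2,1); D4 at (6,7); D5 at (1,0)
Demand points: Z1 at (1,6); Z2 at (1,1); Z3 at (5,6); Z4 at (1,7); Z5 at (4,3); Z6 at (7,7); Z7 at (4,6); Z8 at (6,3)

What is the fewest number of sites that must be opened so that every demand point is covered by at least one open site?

Coverage sets (demand points within 2 of each site):
  D1: {Z5, Z8}
  D2: {Z1, Z4, Z5, Z7}
  D3: {Z2, Z5}
  D4: {Z3, Z6, Z7}
  D5: {Z2}
No 3 sites suffice: every size-3 union leaves at least one demand point uncovered.
But {D1, D2, D3, D4} covers everything, so the minimum is 4.

4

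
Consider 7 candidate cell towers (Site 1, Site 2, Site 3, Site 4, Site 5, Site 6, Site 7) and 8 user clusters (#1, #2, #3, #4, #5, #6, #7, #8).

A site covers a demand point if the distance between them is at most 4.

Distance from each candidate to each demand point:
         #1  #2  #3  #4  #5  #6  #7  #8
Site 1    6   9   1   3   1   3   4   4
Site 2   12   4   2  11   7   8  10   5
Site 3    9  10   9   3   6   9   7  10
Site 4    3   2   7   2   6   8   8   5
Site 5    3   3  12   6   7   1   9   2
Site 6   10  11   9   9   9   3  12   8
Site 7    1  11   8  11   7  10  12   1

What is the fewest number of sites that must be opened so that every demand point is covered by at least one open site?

2

Coverage sets (demand points within 4 of each site):
  Site 1: {#3, #4, #5, #6, #7, #8}
  Site 2: {#2, #3}
  Site 3: {#4}
  Site 4: {#1, #2, #4}
  Site 5: {#1, #2, #6, #8}
  Site 6: {#6}
  Site 7: {#1, #8}
No single site covers all 8 demand points.
But {Site 1, Site 4} covers everything, so the minimum is 2.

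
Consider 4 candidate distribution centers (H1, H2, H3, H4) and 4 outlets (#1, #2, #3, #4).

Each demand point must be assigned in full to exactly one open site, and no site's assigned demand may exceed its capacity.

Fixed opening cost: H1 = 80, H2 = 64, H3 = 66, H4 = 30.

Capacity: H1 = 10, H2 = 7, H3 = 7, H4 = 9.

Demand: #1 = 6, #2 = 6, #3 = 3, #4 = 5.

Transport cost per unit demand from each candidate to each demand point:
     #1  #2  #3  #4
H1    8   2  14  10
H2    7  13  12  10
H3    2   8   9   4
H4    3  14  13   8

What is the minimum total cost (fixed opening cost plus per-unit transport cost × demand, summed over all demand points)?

Open {H1, H3, H4}; cheapest assignment that respects the capacities:
  H1 (cap 10, load 6): #2 — cost 6×2 = 12
  H3 (cap 7, load 5): #4 — cost 5×4 = 20
  H4 (cap 9, load 9): #1, #3 — cost 6×3 + 3×13 = 57
  Shipping 89, fixed 176 → total 265.
  Any other capacity-feasible assignment to {H1, H3, H4} ships for at least 89.
Compare {H1, H2, H4}: its best feasible assignment gives total 293.
Compare {H2, H3, H4}: its best feasible assignment gives total 315.
Every other set of open sites that can feasibly serve all demand totals ≥ 293 even under its best assignment. Minimum: 265.

265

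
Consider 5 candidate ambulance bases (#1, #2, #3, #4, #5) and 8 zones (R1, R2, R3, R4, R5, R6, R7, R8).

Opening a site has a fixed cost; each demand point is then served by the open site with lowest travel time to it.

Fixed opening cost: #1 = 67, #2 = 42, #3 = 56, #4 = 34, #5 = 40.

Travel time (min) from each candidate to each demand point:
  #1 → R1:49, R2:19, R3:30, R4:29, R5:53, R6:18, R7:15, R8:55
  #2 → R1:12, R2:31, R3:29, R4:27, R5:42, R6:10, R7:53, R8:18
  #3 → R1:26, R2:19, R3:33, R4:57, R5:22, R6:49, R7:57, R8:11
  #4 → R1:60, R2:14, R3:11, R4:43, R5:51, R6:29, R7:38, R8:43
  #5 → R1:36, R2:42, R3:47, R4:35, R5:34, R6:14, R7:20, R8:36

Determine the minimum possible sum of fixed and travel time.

Open {#2, #4}: assign each demand point to its cheapest open site.
  R1→#2 12, R2→#4 14, R3→#4 11, R4→#2 27, R5→#2 42, R6→#2 10, R7→#4 38, R8→#2 18
  travel time 172, fixed 76 → total 248.
Compare {#2, #4, #5}: travel time 146 + fixed 116 = 262.
Compare {#2, #5}: travel time 181 + fixed 82 = 263.
Compare {#2}: travel time 222 + fixed 42 = 264.
All other subsets cost ≥ 262. Minimum total cost: 248.

248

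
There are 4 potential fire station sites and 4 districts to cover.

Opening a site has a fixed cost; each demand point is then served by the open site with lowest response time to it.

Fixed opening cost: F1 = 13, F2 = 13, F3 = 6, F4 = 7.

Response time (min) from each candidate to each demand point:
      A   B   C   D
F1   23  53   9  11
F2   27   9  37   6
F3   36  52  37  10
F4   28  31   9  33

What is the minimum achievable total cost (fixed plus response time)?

71

Open {F2, F4}: assign each demand point to its cheapest open site.
  A→F2 27, B→F2 9, C→F4 9, D→F2 6
  response time 51, fixed 20 → total 71.
Compare {F1, F2}: response time 47 + fixed 26 = 73.
Compare {F2, F3, F4}: response time 51 + fixed 26 = 77.
Compare {F1, F2, F3}: response time 47 + fixed 32 = 79.
All other subsets cost ≥ 73. Minimum total cost: 71.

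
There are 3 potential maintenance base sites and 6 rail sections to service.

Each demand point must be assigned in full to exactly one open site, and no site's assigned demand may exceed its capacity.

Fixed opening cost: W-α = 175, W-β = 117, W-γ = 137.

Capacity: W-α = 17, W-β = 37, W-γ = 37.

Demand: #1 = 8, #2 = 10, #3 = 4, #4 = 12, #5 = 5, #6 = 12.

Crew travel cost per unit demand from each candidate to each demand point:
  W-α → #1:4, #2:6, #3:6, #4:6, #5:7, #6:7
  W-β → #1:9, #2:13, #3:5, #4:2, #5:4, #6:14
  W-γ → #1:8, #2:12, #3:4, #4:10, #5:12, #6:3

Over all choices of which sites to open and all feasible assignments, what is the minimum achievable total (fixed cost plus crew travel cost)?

Open {W-β, W-γ}; cheapest assignment that respects the capacities:
  W-β (cap 37, load 17): #4, #5 — cost 12×2 + 5×4 = 44
  W-γ (cap 37, load 34): #1, #2, #3, #6 — cost 8×8 + 10×12 + 4×4 + 12×3 = 236
  Shipping 280, fixed 254 → total 534.
  Any other capacity-feasible assignment to {W-β, W-γ} ships for at least 280.
Compare {W-α, W-γ}: its best feasible assignment gives total 643.
Compare {W-α, W-β}: its best feasible assignment gives total 646.
Every other set of open sites that can feasibly serve all demand totals ≥ 643 even under its best assignment. Minimum: 534.

534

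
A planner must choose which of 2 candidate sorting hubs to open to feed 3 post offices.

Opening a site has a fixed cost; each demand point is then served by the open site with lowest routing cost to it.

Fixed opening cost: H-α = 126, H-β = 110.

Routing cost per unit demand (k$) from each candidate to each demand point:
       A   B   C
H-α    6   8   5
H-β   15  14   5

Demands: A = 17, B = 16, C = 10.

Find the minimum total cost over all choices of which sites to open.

406

Open {H-α}: assign each demand point to its cheapest open site.
  A→H-α 17×6=102, B→H-α 16×8=128, C→H-α 10×5=50
  routing cost 280, fixed 126 → total 406.
Compare {H-α, H-β}: routing cost 280 + fixed 236 = 516.
Compare {H-β}: routing cost 529 + fixed 110 = 639.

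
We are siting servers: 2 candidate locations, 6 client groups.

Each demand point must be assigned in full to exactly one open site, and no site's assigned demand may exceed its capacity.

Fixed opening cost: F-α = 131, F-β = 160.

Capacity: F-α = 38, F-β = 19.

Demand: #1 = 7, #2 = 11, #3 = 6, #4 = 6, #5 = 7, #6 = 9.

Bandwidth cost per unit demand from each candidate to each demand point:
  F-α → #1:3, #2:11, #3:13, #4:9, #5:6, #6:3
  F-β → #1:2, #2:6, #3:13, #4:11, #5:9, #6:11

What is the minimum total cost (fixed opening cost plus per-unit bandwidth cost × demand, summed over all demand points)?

572

Open {F-α, F-β}; cheapest assignment that respects the capacities:
  F-α (cap 38, load 28): #3, #4, #5, #6 — cost 6×13 + 6×9 + 7×6 + 9×3 = 201
  F-β (cap 19, load 18): #1, #2 — cost 7×2 + 11×6 = 80
  Shipping 281, fixed 291 → total 572.
  Any other capacity-feasible assignment to {F-α, F-β} ships for at least 281.
Total demand is 46 and no other set of sites has combined capacity ≥ 46, so {F-α, F-β} is the only feasible choice of open sites. Minimum: 572.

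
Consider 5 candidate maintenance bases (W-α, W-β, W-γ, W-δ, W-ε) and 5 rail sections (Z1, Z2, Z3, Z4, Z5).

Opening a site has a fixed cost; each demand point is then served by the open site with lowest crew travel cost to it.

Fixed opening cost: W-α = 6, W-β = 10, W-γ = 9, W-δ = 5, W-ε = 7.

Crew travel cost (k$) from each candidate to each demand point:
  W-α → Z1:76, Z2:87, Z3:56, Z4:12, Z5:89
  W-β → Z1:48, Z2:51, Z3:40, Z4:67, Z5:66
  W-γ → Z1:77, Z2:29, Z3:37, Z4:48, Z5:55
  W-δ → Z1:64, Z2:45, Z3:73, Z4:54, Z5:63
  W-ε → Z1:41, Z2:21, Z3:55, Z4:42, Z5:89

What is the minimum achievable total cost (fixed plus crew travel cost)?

188

Open {W-α, W-γ, W-ε}: assign each demand point to its cheapest open site.
  Z1→W-ε 41, Z2→W-ε 21, Z3→W-γ 37, Z4→W-α 12, Z5→W-γ 55
  crew travel cost 166, fixed 22 → total 188.
Compare {W-α, W-γ, W-δ, W-ε}: crew travel cost 166 + fixed 27 = 193.
Compare {W-α, W-β, W-γ, W-ε}: crew travel cost 166 + fixed 32 = 198.
Compare {W-α, W-β, W-ε}: crew travel cost 180 + fixed 23 = 203.
All other subsets cost ≥ 193. Minimum total cost: 188.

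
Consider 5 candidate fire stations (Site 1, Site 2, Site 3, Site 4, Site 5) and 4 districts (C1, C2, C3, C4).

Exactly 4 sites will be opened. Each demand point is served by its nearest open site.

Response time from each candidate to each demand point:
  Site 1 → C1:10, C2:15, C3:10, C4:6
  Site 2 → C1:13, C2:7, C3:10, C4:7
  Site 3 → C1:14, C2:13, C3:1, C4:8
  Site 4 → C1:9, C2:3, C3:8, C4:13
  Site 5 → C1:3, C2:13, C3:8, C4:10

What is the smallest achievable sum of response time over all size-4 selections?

13

Open {Site 1, Site 3, Site 4, Site 5}.
  C1→Site 5 3, C2→Site 4 3, C3→Site 3 1, C4→Site 1 6  ⇒ total 13.
Compare {Site 2, Site 3, Site 4, Site 5}: total 14.
Compare {Site 1, Site 2, Site 3, Site 5}: total 17.
No size-4 selection does better; minimum is 13.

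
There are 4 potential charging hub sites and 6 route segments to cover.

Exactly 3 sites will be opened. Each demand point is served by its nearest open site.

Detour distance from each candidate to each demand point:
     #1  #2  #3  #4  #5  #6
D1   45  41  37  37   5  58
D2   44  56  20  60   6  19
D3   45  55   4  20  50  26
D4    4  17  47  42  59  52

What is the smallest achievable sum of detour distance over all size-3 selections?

Open {D2, D3, D4}.
  #1→D4 4, #2→D4 17, #3→D3 4, #4→D3 20, #5→D2 6, #6→D2 19  ⇒ total 70.
Compare {D1, D3, D4}: total 76.
Compare {D1, D2, D4}: total 102.
No size-3 selection does better; minimum is 70.

70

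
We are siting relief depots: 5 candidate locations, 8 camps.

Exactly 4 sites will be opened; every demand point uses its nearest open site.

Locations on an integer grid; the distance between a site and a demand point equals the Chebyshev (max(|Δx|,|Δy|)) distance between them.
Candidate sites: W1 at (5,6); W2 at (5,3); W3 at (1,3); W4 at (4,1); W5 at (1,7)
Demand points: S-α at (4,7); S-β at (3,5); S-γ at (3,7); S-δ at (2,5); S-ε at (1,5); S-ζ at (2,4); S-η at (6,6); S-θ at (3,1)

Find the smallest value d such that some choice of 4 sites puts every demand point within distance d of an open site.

Open {W1, W2, W3, W4}.
  Farthest demand point is S-β at distance 2 (to W1); all others are ≤ 2.
With {W1, W2, W3, W5} the worst case is 2.
With {W1, W3, W4, W5} the worst case is 2.
No size-4 selection achieves below 2.

2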